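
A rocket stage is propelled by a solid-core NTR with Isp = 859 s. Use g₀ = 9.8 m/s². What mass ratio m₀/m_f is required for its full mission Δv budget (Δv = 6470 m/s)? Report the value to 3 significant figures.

v_e = Isp · g₀ = 859 × 9.8 = 8418.2 m/s.
m₀/m_f = exp(Δv / v_e) = exp(6470 / 8418.2) = exp(0.7686) = 2.1567.

mass ratio ≈ 2.16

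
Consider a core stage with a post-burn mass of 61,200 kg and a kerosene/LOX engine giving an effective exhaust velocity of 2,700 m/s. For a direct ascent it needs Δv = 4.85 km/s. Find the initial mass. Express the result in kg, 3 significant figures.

initial mass ≈ 369000 kg

Rocket equation: m₀/m_f = exp(Δv / v_e) = exp(4850 / 2700.0) = exp(1.7963) = 6.0273.
m₀ = m_f × 6.0273 = 61,200 × 6.0273 = 368,871 kg.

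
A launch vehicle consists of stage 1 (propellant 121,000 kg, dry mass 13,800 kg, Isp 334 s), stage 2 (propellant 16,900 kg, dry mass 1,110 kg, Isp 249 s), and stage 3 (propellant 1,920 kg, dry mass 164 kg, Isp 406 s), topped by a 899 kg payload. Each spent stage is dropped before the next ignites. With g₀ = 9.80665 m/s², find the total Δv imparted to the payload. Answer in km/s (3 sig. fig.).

Δv ≈ 13.0 km/s

Ignition mass of stage 1 = 121,000+13,800 + 16,900+1,110 + 1,920+164 + 899 = 155,793 kg.
Stage 1: m₀ = 155,793 kg, m_f = 155,793 − 121,000 = 34,793 kg; Δv = 334×9.80665×ln(4.478) = 3275.4×1.4991 ≈ 4910 m/s.
Stage 2: m₀ = 20,993 kg, m_f = 20,993 − 16,900 = 4,093 kg; Δv = 249×9.80665×ln(5.129) = 2441.9×1.6349 ≈ 3992 m/s.
Stage 3: m₀ = 2,983 kg, m_f = 2,983 − 1,920 = 1,063 kg; Δv = 406×9.80665×ln(2.806) = 3981.5×1.0318 ≈ 4108 m/s.
Total Δv = 4910 + 3992 + 4108 = 13010 m/s.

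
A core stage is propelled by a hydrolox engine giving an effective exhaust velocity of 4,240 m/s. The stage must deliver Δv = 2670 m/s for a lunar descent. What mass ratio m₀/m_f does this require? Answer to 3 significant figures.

mass ratio ≈ 1.88

From the ideal rocket equation, m₀/m_f = exp(Δv / v_e) = exp(2670 / 4240.0) = exp(0.6297) = 1.8771.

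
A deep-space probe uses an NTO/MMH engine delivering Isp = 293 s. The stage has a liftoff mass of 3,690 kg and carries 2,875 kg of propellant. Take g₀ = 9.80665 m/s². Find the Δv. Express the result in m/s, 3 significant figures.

v_e = Isp · g₀ = 293 × 9.80665 = 2873.3 m/s.
m_f = m₀ − m_prop = 3,690 − 2,875 = 815 kg.
Δv = v_e · ln(m₀/m_f) = 2873.3 × ln(4.528) = 2873.3 × 1.5102 ≈ 4339.3 m/s.

Δv ≈ 4340 m/s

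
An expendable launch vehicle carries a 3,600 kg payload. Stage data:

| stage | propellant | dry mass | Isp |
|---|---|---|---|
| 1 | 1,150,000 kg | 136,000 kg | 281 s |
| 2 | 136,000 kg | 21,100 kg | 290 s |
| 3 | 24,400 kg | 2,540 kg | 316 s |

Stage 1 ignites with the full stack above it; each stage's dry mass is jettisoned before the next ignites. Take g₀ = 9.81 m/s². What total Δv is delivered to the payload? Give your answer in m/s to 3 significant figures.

Ignition mass of stage 1 = 1,150,000+136,000 + 136,000+21,100 + 24,400+2,540 + 3,600 = 1,473,640 kg.
Stage 1: m₀ = 1,473,640 kg, m_f = 1,473,640 − 1,150,000 = 323,640 kg; Δv = 281×9.81×ln(4.553) = 2756.6×1.5159 ≈ 4179 m/s.
Stage 2: m₀ = 187,640 kg, m_f = 187,640 − 136,000 = 51,640 kg; Δv = 290×9.81×ln(3.634) = 2844.9×1.2902 ≈ 3671 m/s.
Stage 3: m₀ = 30,540 kg, m_f = 30,540 − 24,400 = 6,140 kg; Δv = 316×9.81×ln(4.974) = 3100.0×1.6042 ≈ 4973 m/s.
Total Δv = 4179 + 3671 + 4973 = 12823 m/s.

Δv ≈ 12800 m/s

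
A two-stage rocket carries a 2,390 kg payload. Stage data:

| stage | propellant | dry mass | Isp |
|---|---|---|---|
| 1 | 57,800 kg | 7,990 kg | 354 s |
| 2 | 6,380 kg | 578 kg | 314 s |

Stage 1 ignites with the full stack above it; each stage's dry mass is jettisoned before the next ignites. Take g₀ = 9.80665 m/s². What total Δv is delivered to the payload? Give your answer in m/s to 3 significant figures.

Δv ≈ 8620 m/s

Ignition mass of stage 1 = 57,800+7,990 + 6,380+578 + 2,390 = 75,138 kg.
Stage 1: m₀ = 75,138 kg, m_f = 75,138 − 57,800 = 17,338 kg; Δv = 354×9.80665×ln(4.334) = 3471.6×1.4664 ≈ 5091 m/s.
Stage 2: m₀ = 9,348 kg, m_f = 9,348 − 6,380 = 2,968 kg; Δv = 314×9.80665×ln(3.15) = 3079.3×1.1473 ≈ 3533 m/s.
Total Δv = 5091 + 3533 = 8624 m/s.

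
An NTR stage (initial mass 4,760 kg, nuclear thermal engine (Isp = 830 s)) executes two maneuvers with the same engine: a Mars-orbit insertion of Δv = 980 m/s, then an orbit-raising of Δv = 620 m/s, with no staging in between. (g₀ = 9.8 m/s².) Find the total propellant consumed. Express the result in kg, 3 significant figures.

v_e = Isp · g₀ = 830 × 9.8 = 8134.0 m/s.
After the first burn: m = 4760 × exp(−980/8134.0) = 4760 × 0.88649 = 4,219.69 kg.
After the second burn: m = 4,219.69 × exp(−620/8134.0) = 4,219.69 × 0.92661 = 3,910.01 kg.
Total propellant = m₀ − m_final = 4760 − 3,910.01 = 849.99 kg.

total propellant consumed ≈ 850 kg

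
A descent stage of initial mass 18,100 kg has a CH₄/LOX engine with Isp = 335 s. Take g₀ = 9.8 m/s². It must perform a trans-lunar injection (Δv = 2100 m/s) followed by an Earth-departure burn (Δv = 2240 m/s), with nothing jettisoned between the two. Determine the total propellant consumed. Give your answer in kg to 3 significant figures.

total propellant consumed ≈ 13300 kg

v_e = Isp · g₀ = 335 × 9.8 = 3283.0 m/s.
After the first burn: m = 18100 × exp(−2100/3283.0) = 18100 × 0.52747 = 9,547.21 kg.
After the second burn: m = 9,547.21 × exp(−2240/3283.0) = 9,547.21 × 0.50545 = 4,825.64 kg.
Total propellant = m₀ − m_final = 18100 − 4,825.64 = 13,274.36 kg.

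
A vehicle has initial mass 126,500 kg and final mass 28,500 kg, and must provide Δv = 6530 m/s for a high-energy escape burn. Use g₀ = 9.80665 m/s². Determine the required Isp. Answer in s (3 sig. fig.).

ln(m₀/m_f) = ln(126500/28500) = ln(4.439) = 1.4903.
Using Δv = v_e ln(m₀/m_f): v_e = Δv / ln(m₀/m_f) = 6530 / 1.4903 = 4381.6 m/s.
Isp = v_e / g₀ = 4381.6 / 9.80665 = 446.8 s.

Isp ≈ 447 s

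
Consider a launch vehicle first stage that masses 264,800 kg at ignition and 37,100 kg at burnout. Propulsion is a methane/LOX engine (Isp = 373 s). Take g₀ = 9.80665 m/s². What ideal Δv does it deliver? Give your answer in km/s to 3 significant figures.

v_e = Isp · g₀ = 373 × 9.80665 = 3657.9 m/s.
Δv = v_e · ln(m₀/m_f) = 3657.9 × ln(7.137) = 3657.9 × 1.9654 ≈ 7189.0 m/s.

Δv ≈ 7.19 km/s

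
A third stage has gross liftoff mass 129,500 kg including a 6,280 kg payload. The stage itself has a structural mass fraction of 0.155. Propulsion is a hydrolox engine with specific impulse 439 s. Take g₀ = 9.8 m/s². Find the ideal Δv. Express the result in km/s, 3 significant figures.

Δv ≈ 7.01 km/s

Stage wet mass = m₀ − payload = 129,500 − 6,280 = 123,220 kg.
Stage dry mass = ε × stage wet mass = 0.155 × 123,220 = 19,099.1 kg.
Burnout mass m_f = stage dry + payload = 19,099.1 + 6,280 = 25,379.1 kg.
v_e = Isp · g₀ = 439 × 9.8 = 4302.2 m/s.
Using Δv = v_e ln(m₀/m_f): Δv = v_e · ln(129,500/25,379.1) = 4302.2 × ln(5.103) = 4302.2 × 1.6298 ≈ 7012 m/s.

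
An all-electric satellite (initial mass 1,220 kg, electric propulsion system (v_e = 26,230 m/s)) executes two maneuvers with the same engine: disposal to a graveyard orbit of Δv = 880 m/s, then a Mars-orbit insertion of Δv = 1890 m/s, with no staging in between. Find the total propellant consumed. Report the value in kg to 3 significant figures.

After the first burn: m = 1220 × exp(−880/26230.0) = 1220 × 0.96701 = 1,179.75 kg.
After the second burn: m = 1,179.75 × exp(−1890/26230.0) = 1,179.75 × 0.93048 = 1,097.73 kg.
Total propellant = m₀ − m_final = 1220 − 1,097.73 = 122.27 kg.

total propellant consumed ≈ 122 kg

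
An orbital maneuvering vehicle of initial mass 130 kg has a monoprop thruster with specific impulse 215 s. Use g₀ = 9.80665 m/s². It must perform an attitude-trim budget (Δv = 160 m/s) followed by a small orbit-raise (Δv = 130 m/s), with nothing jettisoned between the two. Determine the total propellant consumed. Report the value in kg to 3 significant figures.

total propellant consumed ≈ 16.7 kg

v_e = Isp · g₀ = 215 × 9.80665 = 2108.4 m/s.
After the first burn: m = 130 × exp(−160/2108.4) = 130 × 0.92692 = 120.5 kg.
After the second burn: m = 120.5 × exp(−130/2108.4) = 120.5 × 0.94021 = 113.295 kg.
Total propellant = m₀ − m_final = 130 − 113.295 = 16.705 kg.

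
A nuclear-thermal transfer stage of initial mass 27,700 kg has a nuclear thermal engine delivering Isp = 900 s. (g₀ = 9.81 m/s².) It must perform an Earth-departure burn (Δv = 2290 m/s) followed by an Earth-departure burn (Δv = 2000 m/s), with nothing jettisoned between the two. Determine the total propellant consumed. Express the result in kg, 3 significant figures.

total propellant consumed ≈ 10700 kg

v_e = Isp · g₀ = 900 × 9.81 = 8829.0 m/s.
After the first burn: m = 27700 × exp(−2290/8829.0) = 27700 × 0.77154 = 21,371.7 kg.
After the second burn: m = 21,371.7 × exp(−2000/8829.0) = 21,371.7 × 0.79730 = 17,039.7 kg.
Total propellant = m₀ − m_final = 27700 − 17,039.7 = 10,660.3 kg.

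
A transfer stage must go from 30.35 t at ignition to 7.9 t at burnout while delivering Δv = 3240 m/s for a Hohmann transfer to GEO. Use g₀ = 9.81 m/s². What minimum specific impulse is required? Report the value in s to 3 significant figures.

Isp ≈ 245 s

ln(m₀/m_f) = ln(30350/7900) = ln(3.842) = 1.3459.
v_e = Δv / ln(m₀/m_f) = 3240 / 1.3459 = 2407.3 m/s.
Isp = v_e / g₀ = 2407.3 / 9.81 = 245.4 s.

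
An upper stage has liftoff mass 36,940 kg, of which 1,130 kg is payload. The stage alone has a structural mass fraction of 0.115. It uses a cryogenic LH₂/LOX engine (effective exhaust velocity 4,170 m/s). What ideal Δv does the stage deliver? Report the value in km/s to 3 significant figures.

Stage wet mass = m₀ − payload = 36,940 − 1,130 = 35,810 kg.
Stage dry mass = ε × stage wet mass = 0.115 × 35,810 = 4,118.15 kg.
Burnout mass m_f = stage dry + payload = 4,118.15 + 1,130 = 5,248.15 kg.
Δv = v_e · ln(36,940/5,248.15) = 4170.0 × ln(7.039) = 4170.0 × 1.9514 ≈ 8137 m/s.

Δv ≈ 8.14 km/s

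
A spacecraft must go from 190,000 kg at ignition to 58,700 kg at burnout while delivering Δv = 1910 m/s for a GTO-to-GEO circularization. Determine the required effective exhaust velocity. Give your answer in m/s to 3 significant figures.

ln(m₀/m_f) = ln(190000/58700) = ln(3.237) = 1.1746.
Using Δv = v_e ln(m₀/m_f): v_e = Δv / ln(m₀/m_f) = 1910 / 1.1746 = 1626.1 m/s.

v_e ≈ 1630 m/s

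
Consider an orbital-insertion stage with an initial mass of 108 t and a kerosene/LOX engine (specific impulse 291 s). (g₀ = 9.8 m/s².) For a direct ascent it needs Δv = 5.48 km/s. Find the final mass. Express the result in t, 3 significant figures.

v_e = Isp · g₀ = 291 × 9.8 = 2851.8 m/s.
By the Tsiolkovsky rocket equation, m₀/m_f = exp(Δv / v_e) = exp(5480 / 2851.8) = exp(1.9216) = 6.8318.
m_f = m₀ / 6.8318 = 108 / 6.8318 = 15.8084 t.

final mass ≈ 15.8 t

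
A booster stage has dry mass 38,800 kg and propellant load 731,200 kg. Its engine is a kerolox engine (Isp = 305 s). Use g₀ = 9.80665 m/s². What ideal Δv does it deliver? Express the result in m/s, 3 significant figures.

Δv ≈ 8940 m/s

v_e = Isp · g₀ = 305 × 9.80665 = 2991.0 m/s.
m₀ = m_dry + m_prop = 38,800 + 731,200 = 770,000 kg.
Δv = v_e · ln(m₀/m_f) = 2991.0 × ln(19.85) = 2991.0 × 2.9880 ≈ 8937.1 m/s.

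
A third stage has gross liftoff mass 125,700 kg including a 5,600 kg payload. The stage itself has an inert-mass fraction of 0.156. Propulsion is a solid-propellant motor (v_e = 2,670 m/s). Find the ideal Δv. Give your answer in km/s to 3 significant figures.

Stage wet mass = m₀ − payload = 125,700 − 5,600 = 120,100 kg.
Stage dry mass = ε × stage wet mass = 0.156 × 120,100 = 18,735.6 kg.
Burnout mass m_f = stage dry + payload = 18,735.6 + 5,600 = 24,335.6 kg.
Δv = v_e · ln(125,700/24,335.6) = 2670.0 × ln(5.165) = 2670.0 × 1.6420 ≈ 4384 m/s.

Δv ≈ 4.38 km/s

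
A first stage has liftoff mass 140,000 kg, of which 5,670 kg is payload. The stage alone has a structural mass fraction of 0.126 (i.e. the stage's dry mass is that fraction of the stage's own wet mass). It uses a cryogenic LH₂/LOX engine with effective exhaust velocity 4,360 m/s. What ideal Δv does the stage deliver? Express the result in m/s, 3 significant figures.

Stage wet mass = m₀ − payload = 140,000 − 5,670 = 134,330 kg.
Stage dry mass = ε × stage wet mass = 0.126 × 134,330 = 16,925.6 kg.
Burnout mass m_f = stage dry + payload = 16,925.6 + 5,670 = 22,595.6 kg.
Rocket equation: Δv = v_e · ln(140,000/22,595.6) = 4360.0 × ln(6.196) = 4360.0 × 1.8239 ≈ 7952 m/s.

Δv ≈ 7950 m/s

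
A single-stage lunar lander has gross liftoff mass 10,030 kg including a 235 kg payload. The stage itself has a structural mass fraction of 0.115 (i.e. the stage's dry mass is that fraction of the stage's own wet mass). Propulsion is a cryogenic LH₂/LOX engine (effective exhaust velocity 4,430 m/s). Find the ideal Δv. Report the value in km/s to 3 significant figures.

Δv ≈ 8.85 km/s

Stage wet mass = m₀ − payload = 10,030 − 235 = 9,795 kg.
Stage dry mass = ε × stage wet mass = 0.115 × 9,795 = 1,126.43 kg.
Burnout mass m_f = stage dry + payload = 1,126.43 + 235 = 1,361.43 kg.
Using Δv = v_e ln(m₀/m_f): Δv = v_e · ln(10,030/1,361.43) = 4430.0 × ln(7.367) = 4430.0 × 1.9970 ≈ 8847 m/s.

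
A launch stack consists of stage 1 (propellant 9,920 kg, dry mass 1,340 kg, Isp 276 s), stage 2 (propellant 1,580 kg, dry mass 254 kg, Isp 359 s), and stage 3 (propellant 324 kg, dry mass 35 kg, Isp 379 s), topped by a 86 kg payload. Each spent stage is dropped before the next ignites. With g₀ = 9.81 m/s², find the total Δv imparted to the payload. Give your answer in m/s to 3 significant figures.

Δv ≈ 12600 m/s

Ignition mass of stage 1 = 9,920+1,340 + 1,580+254 + 324+35 + 86 = 13,539 kg.
Stage 1: m₀ = 13,539 kg, m_f = 13,539 − 9,920 = 3,619 kg; Δv = 276×9.81×ln(3.741) = 2707.6×1.3194 ≈ 3572 m/s.
Stage 2: m₀ = 2,279 kg, m_f = 2,279 − 1,580 = 699 kg; Δv = 359×9.81×ln(3.26) = 3521.8×1.1818 ≈ 4162 m/s.
Stage 3: m₀ = 445 kg, m_f = 445 − 324 = 121 kg; Δv = 379×9.81×ln(3.678) = 3718.0×1.3023 ≈ 4842 m/s.
Total Δv = 3572 + 4162 + 4842 = 12576 m/s.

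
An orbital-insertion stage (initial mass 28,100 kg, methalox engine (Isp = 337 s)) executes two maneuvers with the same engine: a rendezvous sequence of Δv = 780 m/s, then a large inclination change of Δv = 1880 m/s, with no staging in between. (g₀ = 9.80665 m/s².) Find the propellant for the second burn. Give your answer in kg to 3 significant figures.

v_e = Isp · g₀ = 337 × 9.80665 = 3304.8 m/s.
After the first burn: m = 28100 × exp(−780/3304.8) = 28100 × 0.78977 = 22,192.5 kg.
After the second burn: m = 22,192.5 × exp(−1880/3304.8) = 22,192.5 × 0.56617 = 12,564.7 kg.
Second-burn propellant = 22,192.5 − 12,564.7 = 9,627.8 kg.

propellant for the second burn ≈ 9630 kg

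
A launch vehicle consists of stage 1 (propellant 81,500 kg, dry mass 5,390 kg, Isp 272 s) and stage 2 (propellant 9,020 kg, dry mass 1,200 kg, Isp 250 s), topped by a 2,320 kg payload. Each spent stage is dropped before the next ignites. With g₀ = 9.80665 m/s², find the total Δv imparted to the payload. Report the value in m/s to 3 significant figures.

Δv ≈ 7680 m/s

Ignition mass of stage 1 = 81,500+5,390 + 9,020+1,200 + 2,320 = 99,430 kg.
Stage 1: m₀ = 99,430 kg, m_f = 99,430 − 81,500 = 17,930 kg; Δv = 272×9.80665×ln(5.545) = 2667.4×1.7130 ≈ 4569 m/s.
Stage 2: m₀ = 12,540 kg, m_f = 12,540 − 9,020 = 3,520 kg; Δv = 250×9.80665×ln(3.562) = 2451.7×1.2705 ≈ 3115 m/s.
Total Δv = 4569 + 3115 = 7684 m/s.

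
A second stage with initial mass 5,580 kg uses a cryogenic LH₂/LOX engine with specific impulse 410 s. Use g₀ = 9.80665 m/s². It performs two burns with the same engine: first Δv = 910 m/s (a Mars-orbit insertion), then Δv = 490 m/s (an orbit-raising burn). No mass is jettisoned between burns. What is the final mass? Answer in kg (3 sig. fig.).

final mass ≈ 3940 kg

v_e = Isp · g₀ = 410 × 9.80665 = 4020.7 m/s.
After the first burn: m = 5580 × exp(−910/4020.7) = 5580 × 0.79746 = 4,449.83 kg.
After the second burn: m = 4,449.83 × exp(−490/4020.7) = 4,449.83 × 0.88526 = 3,939.26 kg.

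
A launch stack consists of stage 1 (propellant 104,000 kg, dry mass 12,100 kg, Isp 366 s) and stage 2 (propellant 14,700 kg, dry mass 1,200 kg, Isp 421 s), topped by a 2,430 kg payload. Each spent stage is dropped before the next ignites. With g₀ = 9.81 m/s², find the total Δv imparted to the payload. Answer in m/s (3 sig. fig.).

Δv ≈ 12000 m/s

Ignition mass of stage 1 = 104,000+12,100 + 14,700+1,200 + 2,430 = 134,430 kg.
Stage 1: m₀ = 134,430 kg, m_f = 134,430 − 104,000 = 30,430 kg; Δv = 366×9.81×ln(4.418) = 3590.5×1.4856 ≈ 5334 m/s.
Stage 2: m₀ = 18,330 kg, m_f = 18,330 − 14,700 = 3,630 kg; Δv = 421×9.81×ln(5.05) = 4130.0×1.6193 ≈ 6688 m/s.
Total Δv = 5334 + 6688 = 12022 m/s.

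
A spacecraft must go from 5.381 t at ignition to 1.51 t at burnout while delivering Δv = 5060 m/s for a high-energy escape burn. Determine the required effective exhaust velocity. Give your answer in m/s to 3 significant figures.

v_e ≈ 3980 m/s

ln(m₀/m_f) = ln(5381/1510) = ln(3.564) = 1.2708.
By the Tsiolkovsky rocket equation, v_e = Δv / ln(m₀/m_f) = 5060 / 1.2708 = 3981.9 m/s.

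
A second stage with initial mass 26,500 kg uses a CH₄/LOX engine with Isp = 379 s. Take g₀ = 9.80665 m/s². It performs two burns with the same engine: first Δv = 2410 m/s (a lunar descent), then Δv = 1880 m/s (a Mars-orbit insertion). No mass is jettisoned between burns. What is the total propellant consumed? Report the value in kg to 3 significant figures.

total propellant consumed ≈ 18100 kg

v_e = Isp · g₀ = 379 × 9.80665 = 3716.7 m/s.
After the first burn: m = 26500 × exp(−2410/3716.7) = 26500 × 0.52287 = 13,856.1 kg.
After the second burn: m = 13,856.1 × exp(−1880/3716.7) = 13,856.1 × 0.60301 = 8,355.37 kg.
Total propellant = m₀ − m_final = 26500 − 8,355.37 = 18,144.63 kg.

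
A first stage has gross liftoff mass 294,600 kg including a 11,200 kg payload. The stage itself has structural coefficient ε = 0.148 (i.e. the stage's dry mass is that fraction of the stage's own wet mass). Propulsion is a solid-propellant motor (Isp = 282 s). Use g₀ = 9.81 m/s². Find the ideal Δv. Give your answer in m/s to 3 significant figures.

Stage wet mass = m₀ − payload = 294,600 − 11,200 = 283,400 kg.
Stage dry mass = ε × stage wet mass = 0.148 × 283,400 = 41,943.2 kg.
Burnout mass m_f = stage dry + payload = 41,943.2 + 11,200 = 53,143.2 kg.
v_e = Isp · g₀ = 282 × 9.81 = 2766.4 m/s.
Δv = v_e · ln(294,600/53,143.2) = 2766.4 × ln(5.544) = 2766.4 × 1.7126 ≈ 4738 m/s.

Δv ≈ 4740 m/s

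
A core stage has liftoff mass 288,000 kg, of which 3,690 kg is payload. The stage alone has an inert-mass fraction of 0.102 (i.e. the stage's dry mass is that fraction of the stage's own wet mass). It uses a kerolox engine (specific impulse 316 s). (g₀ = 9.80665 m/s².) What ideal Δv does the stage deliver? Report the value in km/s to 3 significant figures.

Δv ≈ 6.74 km/s

Stage wet mass = m₀ − payload = 288,000 − 3,690 = 284,310 kg.
Stage dry mass = ε × stage wet mass = 0.102 × 284,310 = 28,999.6 kg.
Burnout mass m_f = stage dry + payload = 28,999.6 + 3,690 = 32,689.6 kg.
v_e = Isp · g₀ = 316 × 9.80665 = 3098.9 m/s.
From the ideal rocket equation, Δv = v_e · ln(288,000/32,689.6) = 3098.9 × ln(8.81) = 3098.9 × 2.1759 ≈ 6743 m/s.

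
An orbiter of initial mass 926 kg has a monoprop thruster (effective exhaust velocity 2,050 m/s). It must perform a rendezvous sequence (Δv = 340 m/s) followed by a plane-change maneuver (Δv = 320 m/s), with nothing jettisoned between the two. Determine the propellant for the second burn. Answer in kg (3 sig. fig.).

After the first burn: m = 926 × exp(−340/2050.0) = 926 × 0.84717 = 784.479 kg.
After the second burn: m = 784.479 × exp(−320/2050.0) = 784.479 × 0.85548 = 671.106 kg.
Second-burn propellant = 784.479 − 671.106 = 113.373 kg.

propellant for the second burn ≈ 113 kg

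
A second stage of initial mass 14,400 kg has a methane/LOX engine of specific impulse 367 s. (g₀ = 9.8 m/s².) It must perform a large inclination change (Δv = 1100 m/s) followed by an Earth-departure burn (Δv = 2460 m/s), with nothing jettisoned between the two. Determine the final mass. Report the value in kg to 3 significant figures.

v_e = Isp · g₀ = 367 × 9.8 = 3596.6 m/s.
After the first burn: m = 14400 × exp(−1100/3596.6) = 14400 × 0.73650 = 10,605.6 kg.
After the second burn: m = 10,605.6 × exp(−2460/3596.6) = 10,605.6 × 0.50461 = 5,351.69 kg.

final mass ≈ 5350 kg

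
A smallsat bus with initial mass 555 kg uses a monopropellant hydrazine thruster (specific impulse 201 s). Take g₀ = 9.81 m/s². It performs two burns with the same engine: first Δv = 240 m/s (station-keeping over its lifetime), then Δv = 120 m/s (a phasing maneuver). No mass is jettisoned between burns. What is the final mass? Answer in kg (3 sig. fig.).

v_e = Isp · g₀ = 201 × 9.81 = 1971.8 m/s.
After the first burn: m = 555 × exp(−240/1971.8) = 555 × 0.88540 = 491.397 kg.
After the second burn: m = 491.397 × exp(−120/1971.8) = 491.397 × 0.94096 = 462.385 kg.

final mass ≈ 462 kg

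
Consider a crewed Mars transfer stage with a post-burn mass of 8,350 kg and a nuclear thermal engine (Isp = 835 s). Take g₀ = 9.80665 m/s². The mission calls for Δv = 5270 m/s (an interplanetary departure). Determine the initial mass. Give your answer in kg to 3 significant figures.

v_e = Isp · g₀ = 835 × 9.80665 = 8188.6 m/s.
Using Δv = v_e ln(m₀/m_f): m₀/m_f = exp(Δv / v_e) = exp(5270 / 8188.6) = exp(0.6436) = 1.9033.
m₀ = m_f × 1.9033 = 8,350 × 1.9033 = 15,892.6 kg.

initial mass ≈ 15900 kg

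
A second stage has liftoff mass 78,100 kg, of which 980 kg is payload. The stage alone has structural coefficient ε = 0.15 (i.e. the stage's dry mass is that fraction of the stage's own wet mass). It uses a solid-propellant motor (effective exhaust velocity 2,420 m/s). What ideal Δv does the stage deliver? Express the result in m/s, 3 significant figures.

Stage wet mass = m₀ − payload = 78,100 − 980 = 77,120 kg.
Stage dry mass = ε × stage wet mass = 0.15 × 77,120 = 11,568 kg.
Burnout mass m_f = stage dry + payload = 11,568 + 980 = 12,548 kg.
Rocket equation: Δv = v_e · ln(78,100/12,548) = 2420.0 × ln(6.224) = 2420.0 × 1.8284 ≈ 4425 m/s.

Δv ≈ 4420 m/s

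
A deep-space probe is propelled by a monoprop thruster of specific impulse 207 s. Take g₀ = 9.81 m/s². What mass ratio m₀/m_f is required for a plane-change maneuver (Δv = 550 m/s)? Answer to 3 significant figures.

v_e = Isp · g₀ = 207 × 9.81 = 2030.7 m/s.
From the ideal rocket equation, m₀/m_f = exp(Δv / v_e) = exp(550 / 2030.7) = exp(0.2708) = 1.3111.

mass ratio ≈ 1.31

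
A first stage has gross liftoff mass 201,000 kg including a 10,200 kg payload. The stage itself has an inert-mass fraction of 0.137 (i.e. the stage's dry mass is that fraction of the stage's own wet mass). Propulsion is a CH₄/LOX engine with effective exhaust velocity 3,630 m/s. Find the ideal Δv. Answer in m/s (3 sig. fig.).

Stage wet mass = m₀ − payload = 201,000 − 10,200 = 190,800 kg.
Stage dry mass = ε × stage wet mass = 0.137 × 190,800 = 26,139.6 kg.
Burnout mass m_f = stage dry + payload = 26,139.6 + 10,200 = 36,339.6 kg.
Δv = v_e · ln(201,000/36,339.6) = 3630.0 × ln(5.531) = 3630.0 × 1.7104 ≈ 6209 m/s.

Δv ≈ 6210 m/s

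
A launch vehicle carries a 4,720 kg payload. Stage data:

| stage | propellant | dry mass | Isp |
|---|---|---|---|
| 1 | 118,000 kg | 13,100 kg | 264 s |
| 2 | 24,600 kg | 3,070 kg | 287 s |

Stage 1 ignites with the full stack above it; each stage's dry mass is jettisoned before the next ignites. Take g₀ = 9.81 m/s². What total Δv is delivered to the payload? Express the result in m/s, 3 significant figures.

Ignition mass of stage 1 = 118,000+13,100 + 24,600+3,070 + 4,720 = 163,490 kg.
Stage 1: m₀ = 163,490 kg, m_f = 163,490 − 118,000 = 45,490 kg; Δv = 264×9.81×ln(3.594) = 2589.8×1.2793 ≈ 3313 m/s.
Stage 2: m₀ = 32,390 kg, m_f = 32,390 − 24,600 = 7,790 kg; Δv = 287×9.81×ln(4.158) = 2815.5×1.4250 ≈ 4012 m/s.
Total Δv = 3313 + 4012 = 7325 m/s.

Δv ≈ 7330 m/s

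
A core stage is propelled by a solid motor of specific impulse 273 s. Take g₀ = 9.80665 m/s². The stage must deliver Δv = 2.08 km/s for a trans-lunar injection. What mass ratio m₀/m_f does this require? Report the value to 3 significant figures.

mass ratio ≈ 2.17

v_e = Isp · g₀ = 273 × 9.80665 = 2677.2 m/s.
By the Tsiolkovsky rocket equation, m₀/m_f = exp(Δv / v_e) = exp(2080 / 2677.2) = exp(0.7769) = 2.1748.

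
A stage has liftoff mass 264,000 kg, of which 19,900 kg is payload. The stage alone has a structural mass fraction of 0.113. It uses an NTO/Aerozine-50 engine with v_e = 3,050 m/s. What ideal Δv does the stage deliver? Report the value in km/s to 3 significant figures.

Δv ≈ 5.23 km/s

Stage wet mass = m₀ − payload = 264,000 − 19,900 = 244,100 kg.
Stage dry mass = ε × stage wet mass = 0.113 × 244,100 = 27,583.3 kg.
Burnout mass m_f = stage dry + payload = 27,583.3 + 19,900 = 47,483.3 kg.
Δv = v_e · ln(264,000/47,483.3) = 3050.0 × ln(5.56) = 3050.0 × 1.7156 ≈ 5232 m/s.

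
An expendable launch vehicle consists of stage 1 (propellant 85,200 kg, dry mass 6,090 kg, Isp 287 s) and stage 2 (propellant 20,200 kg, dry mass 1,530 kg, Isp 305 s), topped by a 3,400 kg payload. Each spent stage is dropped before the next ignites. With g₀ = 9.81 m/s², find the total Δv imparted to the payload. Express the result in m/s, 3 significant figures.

Ignition mass of stage 1 = 85,200+6,090 + 20,200+1,530 + 3,400 = 116,420 kg.
Stage 1: m₀ = 116,420 kg, m_f = 116,420 − 85,200 = 31,220 kg; Δv = 287×9.81×ln(3.729) = 2815.5×1.3161 ≈ 3706 m/s.
Stage 2: m₀ = 25,130 kg, m_f = 25,130 − 20,200 = 4,930 kg; Δv = 305×9.81×ln(5.097) = 2992.1×1.6287 ≈ 4873 m/s.
Total Δv = 3706 + 4873 = 8579 m/s.

Δv ≈ 8580 m/s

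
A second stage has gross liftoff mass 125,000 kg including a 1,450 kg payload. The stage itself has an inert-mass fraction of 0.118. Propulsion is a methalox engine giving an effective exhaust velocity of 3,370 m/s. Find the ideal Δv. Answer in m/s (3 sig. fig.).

Δv ≈ 6920 m/s

Stage wet mass = m₀ − payload = 125,000 − 1,450 = 123,550 kg.
Stage dry mass = ε × stage wet mass = 0.118 × 123,550 = 14,578.9 kg.
Burnout mass m_f = stage dry + payload = 14,578.9 + 1,450 = 16,028.9 kg.
Δv = v_e · ln(125,000/16,028.9) = 3370.0 × ln(7.798) = 3370.0 × 2.0539 ≈ 6922 m/s.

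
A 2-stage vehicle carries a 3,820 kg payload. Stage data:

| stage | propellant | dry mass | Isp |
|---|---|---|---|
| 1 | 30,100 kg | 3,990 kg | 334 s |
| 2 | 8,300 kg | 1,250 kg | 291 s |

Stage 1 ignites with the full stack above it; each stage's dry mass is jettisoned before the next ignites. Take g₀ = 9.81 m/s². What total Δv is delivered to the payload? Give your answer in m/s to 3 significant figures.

Ignition mass of stage 1 = 30,100+3,990 + 8,300+1,250 + 3,820 = 47,460 kg.
Stage 1: m₀ = 47,460 kg, m_f = 47,460 − 30,100 = 17,360 kg; Δv = 334×9.81×ln(2.734) = 3276.5×1.0057 ≈ 3295 m/s.
Stage 2: m₀ = 13,370 kg, m_f = 13,370 − 8,300 = 5,070 kg; Δv = 291×9.81×ln(2.637) = 2854.7×0.9697 ≈ 2768 m/s.
Total Δv = 3295 + 2768 = 6063 m/s.

Δv ≈ 6060 m/s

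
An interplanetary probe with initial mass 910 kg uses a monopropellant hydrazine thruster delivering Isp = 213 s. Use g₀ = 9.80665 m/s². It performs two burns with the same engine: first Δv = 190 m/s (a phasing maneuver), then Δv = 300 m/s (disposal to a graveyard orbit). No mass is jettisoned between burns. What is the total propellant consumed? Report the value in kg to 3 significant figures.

v_e = Isp · g₀ = 213 × 9.80665 = 2088.8 m/s.
After the first burn: m = 910 × exp(−190/2088.8) = 910 × 0.91305 = 830.876 kg.
After the second burn: m = 830.876 × exp(−300/2088.8) = 830.876 × 0.86622 = 719.721 kg.
Total propellant = m₀ − m_final = 910 − 719.721 = 190.279 kg.

total propellant consumed ≈ 190 kg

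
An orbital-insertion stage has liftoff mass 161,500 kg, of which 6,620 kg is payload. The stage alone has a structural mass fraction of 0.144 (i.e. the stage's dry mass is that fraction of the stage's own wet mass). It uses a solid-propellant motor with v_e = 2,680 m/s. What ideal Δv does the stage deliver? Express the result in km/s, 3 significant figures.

Δv ≈ 4.61 km/s

Stage wet mass = m₀ − payload = 161,500 − 6,620 = 154,880 kg.
Stage dry mass = ε × stage wet mass = 0.144 × 154,880 = 22,302.7 kg.
Burnout mass m_f = stage dry + payload = 22,302.7 + 6,620 = 28,922.7 kg.
Δv = v_e · ln(161,500/28,922.7) = 2680.0 × ln(5.584) = 2680.0 × 1.7199 ≈ 4609 m/s.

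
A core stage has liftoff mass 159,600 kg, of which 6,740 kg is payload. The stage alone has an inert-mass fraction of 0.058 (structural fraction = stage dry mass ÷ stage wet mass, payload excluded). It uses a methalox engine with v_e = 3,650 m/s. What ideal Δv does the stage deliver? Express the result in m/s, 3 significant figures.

Δv ≈ 8490 m/s

Stage wet mass = m₀ − payload = 159,600 − 6,740 = 152,860 kg.
Stage dry mass = ε × stage wet mass = 0.058 × 152,860 = 8,865.88 kg.
Burnout mass m_f = stage dry + payload = 8,865.88 + 6,740 = 15,605.88 kg.
Δv = v_e · ln(159,600/15,605.88) = 3650.0 × ln(10.23) = 3650.0 × 2.3250 ≈ 8486 m/s.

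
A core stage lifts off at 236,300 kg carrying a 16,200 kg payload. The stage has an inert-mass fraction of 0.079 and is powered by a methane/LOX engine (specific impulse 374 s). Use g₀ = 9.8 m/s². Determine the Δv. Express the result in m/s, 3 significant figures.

Δv ≈ 7150 m/s

Stage wet mass = m₀ − payload = 236,300 − 16,200 = 220,100 kg.
Stage dry mass = ε × stage wet mass = 0.079 × 220,100 = 17,387.9 kg.
Burnout mass m_f = stage dry + payload = 17,387.9 + 16,200 = 33,587.9 kg.
v_e = Isp · g₀ = 374 × 9.8 = 3665.2 m/s.
Δv = v_e · ln(236,300/33,587.9) = 3665.2 × ln(7.035) = 3665.2 × 1.9509 ≈ 7151 m/s.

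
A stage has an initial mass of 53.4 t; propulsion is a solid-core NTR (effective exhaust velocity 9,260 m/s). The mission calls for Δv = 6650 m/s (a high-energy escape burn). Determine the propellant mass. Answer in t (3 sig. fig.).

propellant mass ≈ 27.4 t

By the Tsiolkovsky rocket equation, m₀/m_f = exp(Δv / v_e) = exp(6650 / 9260.0) = exp(0.7181) = 2.0506.
m_f = 53.4 / 2.0506 = 26.0412 t, so propellant = m₀ − m_f = 53.4 − 26.0412 = 27.3588 t.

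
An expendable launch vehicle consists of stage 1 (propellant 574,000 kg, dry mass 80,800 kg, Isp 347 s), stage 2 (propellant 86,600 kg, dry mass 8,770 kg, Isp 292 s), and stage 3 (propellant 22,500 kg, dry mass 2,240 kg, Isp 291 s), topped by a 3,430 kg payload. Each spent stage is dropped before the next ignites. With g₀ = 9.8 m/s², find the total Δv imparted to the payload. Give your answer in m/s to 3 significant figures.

Δv ≈ 12600 m/s

Ignition mass of stage 1 = 574,000+80,800 + 86,600+8,770 + 22,500+2,240 + 3,430 = 778,340 kg.
Stage 1: m₀ = 778,340 kg, m_f = 778,340 − 574,000 = 204,340 kg; Δv = 347×9.8×ln(3.809) = 3400.6×1.3374 ≈ 4548 m/s.
Stage 2: m₀ = 123,540 kg, m_f = 123,540 − 86,600 = 36,940 kg; Δv = 292×9.8×ln(3.344) = 2861.6×1.2073 ≈ 3455 m/s.
Stage 3: m₀ = 28,170 kg, m_f = 28,170 − 22,500 = 5,670 kg; Δv = 291×9.8×ln(4.968) = 2851.8×1.6031 ≈ 4572 m/s.
Total Δv = 4548 + 3455 + 4572 = 12575 m/s.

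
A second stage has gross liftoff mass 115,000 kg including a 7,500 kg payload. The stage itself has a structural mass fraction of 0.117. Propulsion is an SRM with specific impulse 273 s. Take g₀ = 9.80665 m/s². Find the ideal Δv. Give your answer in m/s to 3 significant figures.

Δv ≈ 4670 m/s

Stage wet mass = m₀ − payload = 115,000 − 7,500 = 107,500 kg.
Stage dry mass = ε × stage wet mass = 0.117 × 107,500 = 12,577.5 kg.
Burnout mass m_f = stage dry + payload = 12,577.5 + 7,500 = 20,077.5 kg.
v_e = Isp · g₀ = 273 × 9.80665 = 2677.2 m/s.
Δv = v_e · ln(115,000/20,077.5) = 2677.2 × ln(5.728) = 2677.2 × 1.7453 ≈ 4673 m/s.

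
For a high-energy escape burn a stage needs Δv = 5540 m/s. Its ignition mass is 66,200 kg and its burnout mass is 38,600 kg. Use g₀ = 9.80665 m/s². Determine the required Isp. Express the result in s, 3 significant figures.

ln(m₀/m_f) = ln(66200/38600) = ln(1.715) = 0.5394.
v_e = Δv / ln(m₀/m_f) = 5540 / 0.5394 = 10270.1 m/s.
Isp = v_e / g₀ = 10270.1 / 9.80665 = 1047.3 s.

Isp ≈ 1050 s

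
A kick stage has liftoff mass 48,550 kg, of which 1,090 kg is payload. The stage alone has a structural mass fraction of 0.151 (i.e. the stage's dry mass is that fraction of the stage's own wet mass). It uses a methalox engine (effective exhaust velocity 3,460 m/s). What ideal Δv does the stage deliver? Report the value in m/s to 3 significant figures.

Stage wet mass = m₀ − payload = 48,550 − 1,090 = 47,460 kg.
Stage dry mass = ε × stage wet mass = 0.151 × 47,460 = 7,166.46 kg.
Burnout mass m_f = stage dry + payload = 7,166.46 + 1,090 = 8,256.46 kg.
From the ideal rocket equation, Δv = v_e · ln(48,550/8,256.46) = 3460.0 × ln(5.88) = 3460.0 × 1.7716 ≈ 6130 m/s.

Δv ≈ 6130 m/s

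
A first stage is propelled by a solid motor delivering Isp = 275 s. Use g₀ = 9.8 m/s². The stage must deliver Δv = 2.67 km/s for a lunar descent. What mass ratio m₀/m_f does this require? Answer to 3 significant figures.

mass ratio ≈ 2.69

v_e = Isp · g₀ = 275 × 9.8 = 2695.0 m/s.
Rocket equation: m₀/m_f = exp(Δv / v_e) = exp(2670 / 2695.0) = exp(0.9907) = 2.6932.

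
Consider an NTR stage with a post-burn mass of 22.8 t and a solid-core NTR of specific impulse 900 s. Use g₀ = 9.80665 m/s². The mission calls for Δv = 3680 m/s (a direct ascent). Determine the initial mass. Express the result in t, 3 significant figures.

initial mass ≈ 34.6 t

v_e = Isp · g₀ = 900 × 9.80665 = 8826.0 m/s.
From the ideal rocket equation, m₀/m_f = exp(Δv / v_e) = exp(3680 / 8826.0) = exp(0.4170) = 1.5173.
m₀ = m_f × 1.5173 = 22.8 × 1.5173 = 34.5944 t.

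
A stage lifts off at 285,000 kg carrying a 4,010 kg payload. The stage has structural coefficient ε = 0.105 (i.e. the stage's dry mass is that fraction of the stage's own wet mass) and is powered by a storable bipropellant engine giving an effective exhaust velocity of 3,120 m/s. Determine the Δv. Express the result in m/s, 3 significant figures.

Δv ≈ 6680 m/s

Stage wet mass = m₀ − payload = 285,000 − 4,010 = 280,990 kg.
Stage dry mass = ε × stage wet mass = 0.105 × 280,990 = 29,504 kg.
Burnout mass m_f = stage dry + payload = 29,504 + 4,010 = 33,514 kg.
By the Tsiolkovsky rocket equation, Δv = v_e · ln(285,000/33,514) = 3120.0 × ln(8.504) = 3120.0 × 2.1405 ≈ 6678 m/s.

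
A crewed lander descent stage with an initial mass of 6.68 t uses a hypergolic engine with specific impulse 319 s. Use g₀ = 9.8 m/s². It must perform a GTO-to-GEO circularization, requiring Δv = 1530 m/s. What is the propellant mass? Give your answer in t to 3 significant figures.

v_e = Isp · g₀ = 319 × 9.8 = 3126.2 m/s.
m₀/m_f = exp(Δv / v_e) = exp(1530 / 3126.2) = exp(0.4894) = 1.6314.
m_f = 6.68 / 1.6314 = 4.09464 t, so propellant = m₀ − m_f = 6.68 − 4.09464 = 2.58536 t.

propellant mass ≈ 2.59 t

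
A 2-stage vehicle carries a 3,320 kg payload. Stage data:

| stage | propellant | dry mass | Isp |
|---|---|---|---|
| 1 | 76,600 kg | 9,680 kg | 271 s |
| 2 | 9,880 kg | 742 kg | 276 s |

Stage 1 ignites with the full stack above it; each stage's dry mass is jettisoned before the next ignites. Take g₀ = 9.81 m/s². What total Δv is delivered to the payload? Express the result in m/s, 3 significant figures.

Ignition mass of stage 1 = 76,600+9,680 + 9,880+742 + 3,320 = 100,222 kg.
Stage 1: m₀ = 100,222 kg, m_f = 100,222 − 76,600 = 23,622 kg; Δv = 271×9.81×ln(4.243) = 2658.5×1.4452 ≈ 3842 m/s.
Stage 2: m₀ = 13,942 kg, m_f = 13,942 − 9,880 = 4,062 kg; Δv = 276×9.81×ln(3.432) = 2707.6×1.2332 ≈ 3339 m/s.
Total Δv = 3842 + 3339 = 7181 m/s.

Δv ≈ 7180 m/s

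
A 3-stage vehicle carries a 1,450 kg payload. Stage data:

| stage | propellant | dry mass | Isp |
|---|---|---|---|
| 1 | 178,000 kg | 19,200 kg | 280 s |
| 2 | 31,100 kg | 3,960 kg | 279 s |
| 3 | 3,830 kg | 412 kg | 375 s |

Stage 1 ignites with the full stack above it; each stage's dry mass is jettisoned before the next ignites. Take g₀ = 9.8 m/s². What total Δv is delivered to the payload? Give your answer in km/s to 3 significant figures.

Δv ≈ 11.8 km/s

Ignition mass of stage 1 = 178,000+19,200 + 31,100+3,960 + 3,830+412 + 1,450 = 237,952 kg.
Stage 1: m₀ = 237,952 kg, m_f = 237,952 − 178,000 = 59,952 kg; Δv = 280×9.8×ln(3.969) = 2744.0×1.3785 ≈ 3783 m/s.
Stage 2: m₀ = 40,752 kg, m_f = 40,752 − 31,100 = 9,652 kg; Δv = 279×9.8×ln(4.222) = 2734.2×1.4403 ≈ 3938 m/s.
Stage 3: m₀ = 5,692 kg, m_f = 5,692 − 3,830 = 1,862 kg; Δv = 375×9.8×ln(3.057) = 3675.0×1.1174 ≈ 4106 m/s.
Total Δv = 3783 + 3938 + 4106 = 11827 m/s.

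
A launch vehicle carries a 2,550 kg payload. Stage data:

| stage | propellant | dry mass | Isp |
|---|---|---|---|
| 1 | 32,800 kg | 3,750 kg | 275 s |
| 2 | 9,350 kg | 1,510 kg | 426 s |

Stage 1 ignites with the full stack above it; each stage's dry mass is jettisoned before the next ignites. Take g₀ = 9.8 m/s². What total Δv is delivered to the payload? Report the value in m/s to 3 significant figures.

Δv ≈ 7870 m/s

Ignition mass of stage 1 = 32,800+3,750 + 9,350+1,510 + 2,550 = 49,960 kg.
Stage 1: m₀ = 49,960 kg, m_f = 49,960 − 32,800 = 17,160 kg; Δv = 275×9.8×ln(2.911) = 2695.0×1.0686 ≈ 2880 m/s.
Stage 2: m₀ = 13,410 kg, m_f = 13,410 − 9,350 = 4,060 kg; Δv = 426×9.8×ln(3.303) = 4174.8×1.1948 ≈ 4988 m/s.
Total Δv = 2880 + 4988 = 7868 m/s.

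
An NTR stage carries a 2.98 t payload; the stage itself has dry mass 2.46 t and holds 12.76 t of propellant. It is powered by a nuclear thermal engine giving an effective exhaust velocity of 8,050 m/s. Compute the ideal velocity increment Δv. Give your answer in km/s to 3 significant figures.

Δv ≈ 9.72 km/s

m₀ = payload + dry + propellant = 2.98 + 2.46 + 12.76 = 18.2 t.
m_f = payload + dry = 2.98 + 2.46 = 5.44 t.
Δv = v_e · ln(m₀/m_f) = 8050.0 × ln(3.346) = 8050.0 × 1.2076 ≈ 9721.5 m/s.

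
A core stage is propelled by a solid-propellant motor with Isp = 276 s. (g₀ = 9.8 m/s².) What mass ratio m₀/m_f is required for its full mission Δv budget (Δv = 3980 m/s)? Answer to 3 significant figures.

v_e = Isp · g₀ = 276 × 9.8 = 2704.8 m/s.
Rocket equation: m₀/m_f = exp(Δv / v_e) = exp(3980 / 2704.8) = exp(1.4715) = 4.3556.

mass ratio ≈ 4.36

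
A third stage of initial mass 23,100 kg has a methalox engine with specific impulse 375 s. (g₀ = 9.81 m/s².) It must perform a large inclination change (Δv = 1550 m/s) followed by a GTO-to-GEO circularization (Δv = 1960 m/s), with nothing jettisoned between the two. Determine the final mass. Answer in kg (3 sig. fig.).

final mass ≈ 8900 kg

v_e = Isp · g₀ = 375 × 9.81 = 3678.8 m/s.
After the first burn: m = 23100 × exp(−1550/3678.8) = 23100 × 0.65617 = 15,157.5 kg.
After the second burn: m = 15,157.5 × exp(−1960/3678.8) = 15,157.5 × 0.58697 = 8,897 kg.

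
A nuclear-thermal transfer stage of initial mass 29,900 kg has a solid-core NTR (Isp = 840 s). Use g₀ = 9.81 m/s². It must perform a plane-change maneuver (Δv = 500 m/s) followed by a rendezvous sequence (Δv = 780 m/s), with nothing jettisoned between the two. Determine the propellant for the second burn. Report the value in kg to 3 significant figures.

propellant for the second burn ≈ 2540 kg

v_e = Isp · g₀ = 840 × 9.81 = 8240.4 m/s.
After the first burn: m = 29900 × exp(−500/8240.4) = 29900 × 0.94113 = 28,139.8 kg.
After the second burn: m = 28,139.8 × exp(−780/8240.4) = 28,139.8 × 0.90969 = 25,598.5 kg.
Second-burn propellant = 28,139.8 − 25,598.5 = 2,541.3 kg.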